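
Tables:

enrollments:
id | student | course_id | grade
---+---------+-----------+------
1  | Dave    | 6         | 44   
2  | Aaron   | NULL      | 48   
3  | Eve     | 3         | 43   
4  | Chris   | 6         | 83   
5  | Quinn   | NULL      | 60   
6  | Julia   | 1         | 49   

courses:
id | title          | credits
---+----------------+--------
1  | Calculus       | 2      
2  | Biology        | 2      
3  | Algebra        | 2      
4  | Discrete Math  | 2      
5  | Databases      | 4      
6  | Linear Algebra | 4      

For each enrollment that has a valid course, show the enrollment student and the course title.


INNER JOIN keeps only enrollments rows whose course_id matches an id in courses. Walk through each enrollment:
  - enrollment 1 (Dave): course_id=6 -> matches Linear Algebra
  - enrollment 2 (Aaron): course_id=NULL, no match -> dropped
  - enrollment 3 (Eve): course_id=3 -> matches Algebra
  - enrollment 4 (Chris): course_id=6 -> matches Linear Algebra
  - enrollment 5 (Quinn): course_id=NULL, no match -> dropped
  - enrollment 6 (Julia): course_id=1 -> matches Calculus
So 2 of 6 rows are dropped.

SQL:
SELECT a.student, b.title AS course
FROM enrollments a
INNER JOIN courses b ON a.course_id = b.id

Result:
student | course        
--------+---------------
Dave    | Linear Algebra
Eve     | Algebra       
Chris   | Linear Algebra
Julia   | Calculus      


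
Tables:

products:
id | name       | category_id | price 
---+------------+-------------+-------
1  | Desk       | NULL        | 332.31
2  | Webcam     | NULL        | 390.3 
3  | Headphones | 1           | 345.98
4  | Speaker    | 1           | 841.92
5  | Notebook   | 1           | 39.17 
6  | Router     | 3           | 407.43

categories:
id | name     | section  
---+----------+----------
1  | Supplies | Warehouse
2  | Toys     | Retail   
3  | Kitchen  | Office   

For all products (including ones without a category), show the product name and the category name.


LEFT JOIN keeps every row from products (the left table); where category_id has no match in categories, the category columns become NULL. Walk through each product:
  - product 1 (Desk): category_id=NULL, no match -> kept with NULL
  - product 2 (Webcam): category_id=NULL, no match -> kept with NULL
  - product 3 (Headphones): category_id=1 -> matches Supplies
  - product 4 (Speaker): category_id=1 -> matches Supplies
  - product 5 (Notebook): category_id=1 -> matches Supplies
  - product 6 (Router): category_id=3 -> matches Kitchen
All 6 rows appear; 2 have NULL category.

SQL:
SELECT a.name, b.name AS category
FROM products a
LEFT JOIN categories b ON a.category_id = b.id

Result:
name       | category
-----------+---------
Desk       | NULL    
Webcam     | NULL    
Headphones | Supplies
Speaker    | Supplies
Notebook   | Supplies
Router     | Kitchen 


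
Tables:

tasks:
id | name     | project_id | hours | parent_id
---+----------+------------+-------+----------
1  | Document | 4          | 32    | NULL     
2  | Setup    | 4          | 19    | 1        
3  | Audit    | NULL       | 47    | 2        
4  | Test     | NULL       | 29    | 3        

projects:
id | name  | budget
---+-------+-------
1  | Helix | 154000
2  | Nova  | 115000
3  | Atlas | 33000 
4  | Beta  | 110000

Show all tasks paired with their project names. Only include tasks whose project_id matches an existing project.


INNER JOIN keeps only tasks rows whose project_id matches an id in projects. Walk through each task:
  - task 1 (Document): project_id=4 -> matches Beta
  - task 2 (Setup): project_id=4 -> matches Beta
  - task 3 (Audit): project_id=NULL, no match -> dropped
  - task 4 (Test): project_id=NULL, no match -> dropped
So 2 of 4 rows are dropped.

SQL:
SELECT a.name, b.name AS project
FROM tasks a
INNER JOIN projects b ON a.project_id = b.id

Result:
name     | project
---------+--------
Document | Beta   
Setup    | Beta   


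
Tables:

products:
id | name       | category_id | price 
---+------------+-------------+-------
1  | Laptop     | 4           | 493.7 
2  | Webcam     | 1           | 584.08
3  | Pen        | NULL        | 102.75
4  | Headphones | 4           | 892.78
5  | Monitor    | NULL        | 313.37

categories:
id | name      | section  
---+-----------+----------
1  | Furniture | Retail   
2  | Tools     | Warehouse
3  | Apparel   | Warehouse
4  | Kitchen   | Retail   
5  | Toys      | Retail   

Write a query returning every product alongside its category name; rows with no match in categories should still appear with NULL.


LEFT JOIN keeps every row from products (the left table); where category_id has no match in categories, the category columns become NULL. Walk through each product:
  - product 1 (Laptop): category_id=4 -> matches Kitchen
  - product 2 (Webcam): category_id=1 -> matches Furniture
  - product 3 (Pen): category_id=NULL, no match -> kept with NULL
  - product 4 (Headphones): category_id=4 -> matches Kitchen
  - product 5 (Monitor): category_id=NULL, no match -> kept with NULL
All 5 rows appear; 2 have NULL category.

SQL:
SELECT a.name, b.name AS category
FROM products a
LEFT JOIN categories b ON a.category_id = b.id

Result:
name       | category 
-----------+----------
Laptop     | Kitchen  
Webcam     | Furniture
Pen        | NULL     
Headphones | Kitchen  
Monitor    | NULL     


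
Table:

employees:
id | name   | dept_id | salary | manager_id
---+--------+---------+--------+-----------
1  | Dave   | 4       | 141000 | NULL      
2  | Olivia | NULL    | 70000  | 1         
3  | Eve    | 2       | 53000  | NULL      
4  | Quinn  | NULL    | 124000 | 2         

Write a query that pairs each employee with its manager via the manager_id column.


This is a self-join: employees is joined to a second copy of itself, matching each row's manager_id to another row's id. Use LEFT JOIN so rows with manager_id=NULL are kept.
  - employee 1 (Dave): manager_id=NULL -> NULL
  - employee 2 (Olivia): manager_id=1 -> Dave
  - employee 3 (Eve): manager_id=NULL -> NULL
  - employee 4 (Quinn): manager_id=2 -> Olivia

SQL:
SELECT a.name AS item, b.name AS manager
FROM employees a
LEFT JOIN employees b ON a.manager_id = b.id

Result:
item   | manager
-------+--------
Dave   | NULL   
Olivia | Dave   
Eve    | NULL   
Quinn  | Olivia 


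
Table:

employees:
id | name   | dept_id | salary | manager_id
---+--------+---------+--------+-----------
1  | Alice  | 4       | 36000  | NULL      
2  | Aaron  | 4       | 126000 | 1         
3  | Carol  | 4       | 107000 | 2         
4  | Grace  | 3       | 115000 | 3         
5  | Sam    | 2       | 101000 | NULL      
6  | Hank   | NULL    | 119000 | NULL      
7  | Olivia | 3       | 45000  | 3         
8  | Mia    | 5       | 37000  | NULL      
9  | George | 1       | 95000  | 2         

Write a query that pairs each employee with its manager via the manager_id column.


This is a self-join: employees is joined to a second copy of itself, matching each row's manager_id to another row's id. Use LEFT JOIN so rows with manager_id=NULL are kept.
  - employee 1 (Alice): manager_id=NULL -> NULL
  - employee 2 (Aaron): manager_id=1 -> Alice
  - employee 3 (Carol): manager_id=2 -> Aaron
  - employee 4 (Grace): manager_id=3 -> Carol
  - employee 5 (Sam): manager_id=NULL -> NULL
  - employee 6 (Hank): manager_id=NULL -> NULL
  - employee 7 (Olivia): manager_id=3 -> Carol
  - employee 8 (Mia): manager_id=NULL -> NULL
  - employee 9 (George): manager_id=2 -> Aaron

SQL:
SELECT a.name AS item, b.name AS manager
FROM employees a
LEFT JOIN employees b ON a.manager_id = b.id

Result:
item   | manager
-------+--------
Alice  | NULL   
Aaron  | Alice  
Carol  | Aaron  
Grace  | Carol  
Sam    | NULL   
Hank   | NULL   
Olivia | Carol  
Mia    | NULL   
George | Aaron  


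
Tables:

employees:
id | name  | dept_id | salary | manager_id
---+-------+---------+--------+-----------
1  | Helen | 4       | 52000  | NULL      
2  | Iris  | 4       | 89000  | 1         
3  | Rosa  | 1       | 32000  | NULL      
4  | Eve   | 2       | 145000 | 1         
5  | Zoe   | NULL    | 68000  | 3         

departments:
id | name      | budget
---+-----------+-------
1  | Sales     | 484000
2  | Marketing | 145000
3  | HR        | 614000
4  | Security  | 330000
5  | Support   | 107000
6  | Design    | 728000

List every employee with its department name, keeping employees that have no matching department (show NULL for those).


LEFT JOIN keeps every row from employees (the left table); where dept_id has no match in departments, the department columns become NULL. Walk through each employee:
  - employee 1 (Helen): dept_id=4 -> matches Security
  - employee 2 (Iris): dept_id=4 -> matches Security
  - employee 3 (Rosa): dept_id=1 -> matches Sales
  - employee 4 (Eve): dept_id=2 -> matches Marketing
  - employee 5 (Zoe): dept_id=NULL, no match -> kept with NULL
All 5 rows appear; 1 has NULL department.

SQL:
SELECT a.name, b.name AS department
FROM employees a
LEFT JOIN departments b ON a.dept_id = b.id

Result:
name  | department
------+-----------
Helen | Security  
Iris  | Security  
Rosa  | Sales     
Eve   | Marketing 
Zoe   | NULL      


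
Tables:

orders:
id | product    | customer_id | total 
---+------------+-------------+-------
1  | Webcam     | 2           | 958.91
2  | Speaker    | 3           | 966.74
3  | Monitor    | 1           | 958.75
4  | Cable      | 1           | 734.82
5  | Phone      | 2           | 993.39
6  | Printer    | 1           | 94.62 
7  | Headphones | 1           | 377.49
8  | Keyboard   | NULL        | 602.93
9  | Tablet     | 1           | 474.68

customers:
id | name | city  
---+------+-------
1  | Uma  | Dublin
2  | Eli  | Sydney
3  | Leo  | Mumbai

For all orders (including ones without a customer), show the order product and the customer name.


LEFT JOIN keeps every row from orders (the left table); where customer_id has no match in customers, the customer columns become NULL. Walk through each order:
  - order 1 (Webcam): customer_id=2 -> matches Eli
  - order 2 (Speaker): customer_id=3 -> matches Leo
  - order 3 (Monitor): customer_id=1 -> matches Uma
  - order 4 (Cable): customer_id=1 -> matches Uma
  - order 5 (Phone): customer_id=2 -> matches Eli
  - order 6 (Printer): customer_id=1 -> matches Uma
  - order 7 (Headphones): customer_id=1 -> matches Uma
  - order 8 (Keyboard): customer_id=NULL, no match -> kept with NULL
  - order 9 (Tablet): customer_id=1 -> matches Uma
All 9 rows appear; 1 has NULL customer.

SQL:
SELECT a.product, b.name AS customer
FROM orders a
LEFT JOIN customers b ON a.customer_id = b.id

Result:
product    | customer
-----------+---------
Webcam     | Eli     
Speaker    | Leo     
Monitor    | Uma     
Cable      | Uma     
Phone      | Eli     
Printer    | Uma     
Headphones | Uma     
Keyboard   | NULL    
Tablet     | Uma     


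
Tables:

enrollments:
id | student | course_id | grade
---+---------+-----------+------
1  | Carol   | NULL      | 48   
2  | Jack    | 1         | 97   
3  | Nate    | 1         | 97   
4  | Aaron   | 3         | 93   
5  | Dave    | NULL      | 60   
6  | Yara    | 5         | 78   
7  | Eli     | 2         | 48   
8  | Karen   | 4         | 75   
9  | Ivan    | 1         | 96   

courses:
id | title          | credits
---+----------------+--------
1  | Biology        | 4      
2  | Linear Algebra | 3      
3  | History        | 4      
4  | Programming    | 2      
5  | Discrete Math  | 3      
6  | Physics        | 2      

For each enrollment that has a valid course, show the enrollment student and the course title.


INNER JOIN keeps only enrollments rows whose course_id matches an id in courses. Walk through each enrollment:
  - enrollment 1 (Carol): course_id=NULL, no match -> dropped
  - enrollment 2 (Jack): course_id=1 -> matches Biology
  - enrollment 3 (Nate): course_id=1 -> matches Biology
  - enrollment 4 (Aaron): course_id=3 -> matches History
  - enrollment 5 (Dave): course_id=NULL, no match -> dropped
  - enrollment 6 (Yara): course_id=5 -> matches Discrete Math
  - enrollment 7 (Eli): course_id=2 -> matches Linear Algebra
  - enrollment 8 (Karen): course_id=4 -> matches Programming
  - enrollment 9 (Ivan): course_id=1 -> matches Biology
So 2 of 9 rows are dropped.

SQL:
SELECT a.student, b.title AS course
FROM enrollments a
INNER JOIN courses b ON a.course_id = b.id

Result:
student | course        
--------+---------------
Jack    | Biology       
Nate    | Biology       
Aaron   | History       
Yara    | Discrete Math 
Eli     | Linear Algebra
Karen   | Programming   
Ivan    | Biology       


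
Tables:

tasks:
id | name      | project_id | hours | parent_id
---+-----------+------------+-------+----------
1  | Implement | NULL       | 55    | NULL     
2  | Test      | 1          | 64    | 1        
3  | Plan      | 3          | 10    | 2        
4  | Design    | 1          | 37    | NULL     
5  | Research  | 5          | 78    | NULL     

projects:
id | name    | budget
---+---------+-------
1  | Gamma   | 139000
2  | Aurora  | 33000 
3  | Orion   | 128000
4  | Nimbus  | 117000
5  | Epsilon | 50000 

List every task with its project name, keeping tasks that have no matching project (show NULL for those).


LEFT JOIN keeps every row from tasks (the left table); where project_id has no match in projects, the project columns become NULL. Walk through each task:
  - task 1 (Implement): project_id=NULL, no match -> kept with NULL
  - task 2 (Test): project_id=1 -> matches Gamma
  - task 3 (Plan): project_id=3 -> matches Orion
  - task 4 (Design): project_id=1 -> matches Gamma
  - task 5 (Research): project_id=5 -> matches Epsilon
All 5 rows appear; 1 has NULL project.

SQL:
SELECT a.name, b.name AS project
FROM tasks a
LEFT JOIN projects b ON a.project_id = b.id

Result:
name      | project
----------+--------
Implement | NULL   
Test      | Gamma  
Plan      | Orion  
Design    | Gamma  
Research  | Epsilon


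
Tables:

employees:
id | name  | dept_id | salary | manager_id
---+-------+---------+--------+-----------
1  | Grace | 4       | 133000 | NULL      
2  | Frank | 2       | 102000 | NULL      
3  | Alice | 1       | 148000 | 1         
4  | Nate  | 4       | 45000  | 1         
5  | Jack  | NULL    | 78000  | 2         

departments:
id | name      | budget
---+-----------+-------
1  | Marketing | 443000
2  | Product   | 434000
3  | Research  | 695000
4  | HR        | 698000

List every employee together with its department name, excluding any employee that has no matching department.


INNER JOIN keeps only employees rows whose dept_id matches an id in departments. Walk through each employee:
  - employee 1 (Grace): dept_id=4 -> matches HR
  - employee 2 (Frank): dept_id=2 -> matches Product
  - employee 3 (Alice): dept_id=1 -> matches Marketing
  - employee 4 (Nate): dept_id=4 -> matches HR
  - employee 5 (Jack): dept_id=NULL, no match -> dropped
So 1 of 5 rows is dropped.

SQL:
SELECT a.name, b.name AS department
FROM employees a
INNER JOIN departments b ON a.dept_id = b.id

Result:
name  | department
------+-----------
Grace | HR        
Frank | Product   
Alice | Marketing 
Nate  | HR        


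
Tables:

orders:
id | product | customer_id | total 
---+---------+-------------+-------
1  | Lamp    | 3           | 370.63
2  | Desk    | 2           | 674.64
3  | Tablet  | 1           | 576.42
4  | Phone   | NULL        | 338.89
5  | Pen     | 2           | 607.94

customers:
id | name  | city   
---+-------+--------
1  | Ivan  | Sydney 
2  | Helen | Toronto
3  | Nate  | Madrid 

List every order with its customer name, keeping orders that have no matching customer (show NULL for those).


LEFT JOIN keeps every row from orders (the left table); where customer_id has no match in customers, the customer columns become NULL. Walk through each order:
  - order 1 (Lamp): customer_id=3 -> matches Nate
  - order 2 (Desk): customer_id=2 -> matches Helen
  - order 3 (Tablet): customer_id=1 -> matches Ivan
  - order 4 (Phone): customer_id=NULL, no match -> kept with NULL
  - order 5 (Pen): customer_id=2 -> matches Helen
All 5 rows appear; 1 has NULL customer.

SQL:
SELECT a.product, b.name AS customer
FROM orders a
LEFT JOIN customers b ON a.customer_id = b.id

Result:
product | customer
--------+---------
Lamp    | Nate    
Desk    | Helen   
Tablet  | Ivan    
Phone   | NULL    
Pen     | Helen   


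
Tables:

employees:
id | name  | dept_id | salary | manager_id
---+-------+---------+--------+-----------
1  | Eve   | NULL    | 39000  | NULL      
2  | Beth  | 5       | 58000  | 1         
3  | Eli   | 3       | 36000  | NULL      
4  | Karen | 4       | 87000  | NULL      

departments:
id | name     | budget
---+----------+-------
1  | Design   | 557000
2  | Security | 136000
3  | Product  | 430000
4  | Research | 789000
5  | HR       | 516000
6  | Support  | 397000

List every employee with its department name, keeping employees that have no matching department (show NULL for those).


LEFT JOIN keeps every row from employees (the left table); where dept_id has no match in departments, the department columns become NULL. Walk through each employee:
  - employee 1 (Eve): dept_id=NULL, no match -> kept with NULL
  - employee 2 (Beth): dept_id=5 -> matches HR
  - employee 3 (Eli): dept_id=3 -> matches Product
  - employee 4 (Karen): dept_id=4 -> matches Research
All 4 rows appear; 1 has NULL department.

SQL:
SELECT a.name, b.name AS department
FROM employees a
LEFT JOIN departments b ON a.dept_id = b.id

Result:
name  | department
------+-----------
Eve   | NULL      
Beth  | HR        
Eli   | Product   
Karen | Research  


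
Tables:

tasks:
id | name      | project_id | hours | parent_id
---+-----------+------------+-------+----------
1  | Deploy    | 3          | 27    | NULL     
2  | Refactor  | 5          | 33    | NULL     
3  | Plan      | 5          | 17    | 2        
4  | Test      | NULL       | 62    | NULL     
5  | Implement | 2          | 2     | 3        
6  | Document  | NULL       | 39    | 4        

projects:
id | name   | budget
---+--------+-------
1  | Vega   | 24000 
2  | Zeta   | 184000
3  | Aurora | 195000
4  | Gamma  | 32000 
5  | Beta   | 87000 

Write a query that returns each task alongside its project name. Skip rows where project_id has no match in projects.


INNER JOIN keeps only tasks rows whose project_id matches an id in projects. Walk through each task:
  - task 1 (Deploy): project_id=3 -> matches Aurora
  - task 2 (Refactor): project_id=5 -> matches Beta
  - task 3 (Plan): project_id=5 -> matches Beta
  - task 4 (Test): project_id=NULL, no match -> dropped
  - task 5 (Implement): project_id=2 -> matches Zeta
  - task 6 (Document): project_id=NULL, no match -> dropped
So 2 of 6 rows are dropped.

SQL:
SELECT a.name, b.name AS project
FROM tasks a
INNER JOIN projects b ON a.project_id = b.id

Result:
name      | project
----------+--------
Deploy    | Aurora 
Refactor  | Beta   
Plan      | Beta   
Implement | Zeta   


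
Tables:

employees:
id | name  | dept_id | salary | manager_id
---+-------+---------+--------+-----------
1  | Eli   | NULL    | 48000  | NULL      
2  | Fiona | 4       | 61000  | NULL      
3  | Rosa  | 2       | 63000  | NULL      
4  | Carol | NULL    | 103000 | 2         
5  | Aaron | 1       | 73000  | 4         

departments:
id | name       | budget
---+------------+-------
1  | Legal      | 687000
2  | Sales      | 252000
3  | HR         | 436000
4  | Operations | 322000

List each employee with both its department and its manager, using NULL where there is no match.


Two LEFT JOINs from the same base table employees: one to departments via dept_id, one to employees itself via manager_id. Both are LEFT so every employee is preserved.
Match against departments:
  - employee 1 (Eli): dept_id=NULL, no match -> kept with NULL
  - employee 2 (Fiona): dept_id=4 -> matches Operations
  - employee 3 (Rosa): dept_id=2 -> matches Sales
  - employee 4 (Carol): dept_id=NULL, no match -> kept with NULL
  - employee 5 (Aaron): dept_id=1 -> matches Legal
Match against employees (self):
  - employee 1 (Eli): manager_id=NULL -> NULL
  - employee 2 (Fiona): manager_id=NULL -> NULL
  - employee 3 (Rosa): manager_id=NULL -> NULL
  - employee 4 (Carol): manager_id=2 -> Fiona
  - employee 5 (Aaron): manager_id=4 -> Carol

SQL:
SELECT a.name, b.name AS department, c.name AS manager
FROM employees a
LEFT JOIN departments b ON a.dept_id = b.id
LEFT JOIN employees c ON a.manager_id = c.id

Result:
name  | department | manager
------+------------+--------
Eli   | NULL       | NULL   
Fiona | Operations | NULL   
Rosa  | Sales      | NULL   
Carol | NULL       | Fiona  
Aaron | Legal      | Carol  


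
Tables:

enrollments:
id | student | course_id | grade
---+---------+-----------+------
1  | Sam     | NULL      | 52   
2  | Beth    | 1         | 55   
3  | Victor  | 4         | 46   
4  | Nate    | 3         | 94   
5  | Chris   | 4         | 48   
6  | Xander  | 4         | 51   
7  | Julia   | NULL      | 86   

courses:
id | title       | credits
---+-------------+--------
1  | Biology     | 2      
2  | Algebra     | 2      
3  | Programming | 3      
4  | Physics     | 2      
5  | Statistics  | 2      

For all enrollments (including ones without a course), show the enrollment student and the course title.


LEFT JOIN keeps every row from enrollments (the left table); where course_id has no match in courses, the course columns become NULL. Walk through each enrollment:
  - enrollment 1 (Sam): course_id=NULL, no match -> kept with NULL
  - enrollment 2 (Beth): course_id=1 -> matches Biology
  - enrollment 3 (Victor): course_id=4 -> matches Physics
  - enrollment 4 (Nate): course_id=3 -> matches Programming
  - enrollment 5 (Chris): course_id=4 -> matches Physics
  - enrollment 6 (Xander): course_id=4 -> matches Physics
  - enrollment 7 (Julia): course_id=NULL, no match -> kept with NULL
All 7 rows appear; 2 have NULL course.

SQL:
SELECT a.student, b.title AS course
FROM enrollments a
LEFT JOIN courses b ON a.course_id = b.id

Result:
student | course     
--------+------------
Sam     | NULL       
Beth    | Biology    
Victor  | Physics    
Nate    | Programming
Chris   | Physics    
Xander  | Physics    
Julia   | NULL       


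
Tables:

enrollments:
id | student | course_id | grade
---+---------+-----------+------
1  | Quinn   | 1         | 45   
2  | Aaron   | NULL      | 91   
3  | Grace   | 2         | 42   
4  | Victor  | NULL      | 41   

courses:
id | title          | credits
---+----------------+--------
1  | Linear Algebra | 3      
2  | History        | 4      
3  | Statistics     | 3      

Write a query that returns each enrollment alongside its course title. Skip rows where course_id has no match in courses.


INNER JOIN keeps only enrollments rows whose course_id matches an id in courses. Walk through each enrollment:
  - enrollment 1 (Quinn): course_id=1 -> matches Linear Algebra
  - enrollment 2 (Aaron): course_id=NULL, no match -> dropped
  - enrollment 3 (Grace): course_id=2 -> matches History
  - enrollment 4 (Victor): course_id=NULL, no match -> dropped
So 2 of 4 rows are dropped.

SQL:
SELECT a.student, b.title AS course
FROM enrollments a
INNER JOIN courses b ON a.course_id = b.id

Result:
student | course        
--------+---------------
Quinn   | Linear Algebra
Grace   | History       


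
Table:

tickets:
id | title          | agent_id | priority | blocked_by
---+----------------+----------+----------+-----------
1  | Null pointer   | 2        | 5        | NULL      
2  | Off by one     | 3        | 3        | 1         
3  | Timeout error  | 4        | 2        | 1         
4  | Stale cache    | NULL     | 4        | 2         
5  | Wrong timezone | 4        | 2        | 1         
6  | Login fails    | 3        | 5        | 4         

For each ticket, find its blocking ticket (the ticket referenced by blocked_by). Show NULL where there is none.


This is a self-join: tickets is joined to a second copy of itself, matching each row's blocked_by to another row's id. Use LEFT JOIN so rows with blocked_by=NULL are kept.
  - ticket 1 (Null pointer): blocked_by=NULL -> NULL
  - ticket 2 (Off by one): blocked_by=1 -> Null pointer
  - ticket 3 (Timeout error): blocked_by=1 -> Null pointer
  - ticket 4 (Stale cache): blocked_by=2 -> Off by one
  - ticket 5 (Wrong timezone): blocked_by=1 -> Null pointer
  - ticket 6 (Login fails): blocked_by=4 -> Stale cache

SQL:
SELECT a.title AS item, b.title AS blocked_by
FROM tickets a
LEFT JOIN tickets b ON a.blocked_by = b.id

Result:
item           | blocked_by  
---------------+-------------
Null pointer   | NULL        
Off by one     | Null pointer
Timeout error  | Null pointer
Stale cache    | Off by one  
Wrong timezone | Null pointer
Login fails    | Stale cache 


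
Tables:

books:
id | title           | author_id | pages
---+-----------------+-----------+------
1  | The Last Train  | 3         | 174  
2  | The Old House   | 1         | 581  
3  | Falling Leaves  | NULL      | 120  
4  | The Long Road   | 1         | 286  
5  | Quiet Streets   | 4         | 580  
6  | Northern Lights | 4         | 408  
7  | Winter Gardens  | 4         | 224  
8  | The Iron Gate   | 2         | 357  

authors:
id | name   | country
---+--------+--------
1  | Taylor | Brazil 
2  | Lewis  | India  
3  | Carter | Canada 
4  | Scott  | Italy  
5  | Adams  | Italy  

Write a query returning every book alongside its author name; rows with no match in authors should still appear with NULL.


LEFT JOIN keeps every row from books (the left table); where author_id has no match in authors, the author columns become NULL. Walk through each book:
  - book 1 (The Last Train): author_id=3 -> matches Carter
  - book 2 (The Old House): author_id=1 -> matches Taylor
  - book 3 (Falling Leaves): author_id=NULL, no match -> kept with NULL
  - book 4 (The Long Road): author_id=1 -> matches Taylor
  - book 5 (Quiet Streets): author_id=4 -> matches Scott
  - book 6 (Northern Lights): author_id=4 -> matches Scott
  - book 7 (Winter Gardens): author_id=4 -> matches Scott
  - book 8 (The Iron Gate): author_id=2 -> matches Lewis
All 8 rows appear; 1 has NULL author.

SQL:
SELECT a.title, b.name AS author
FROM books a
LEFT JOIN authors b ON a.author_id = b.id

Result:
title           | author
----------------+-------
The Last Train  | Carter
The Old House   | Taylor
Falling Leaves  | NULL  
The Long Road   | Taylor
Quiet Streets   | Scott 
Northern Lights | Scott 
Winter Gardens  | Scott 
The Iron Gate   | Lewis 


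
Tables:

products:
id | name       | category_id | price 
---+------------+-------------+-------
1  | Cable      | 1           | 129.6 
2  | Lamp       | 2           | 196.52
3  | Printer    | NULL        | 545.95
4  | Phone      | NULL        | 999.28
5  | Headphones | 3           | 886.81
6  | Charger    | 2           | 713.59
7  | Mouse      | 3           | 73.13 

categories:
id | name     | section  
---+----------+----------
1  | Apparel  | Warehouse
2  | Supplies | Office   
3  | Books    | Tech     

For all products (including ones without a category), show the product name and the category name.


LEFT JOIN keeps every row from products (the left table); where category_id has no match in categories, the category columns become NULL. Walk through each product:
  - product 1 (Cable): category_id=1 -> matches Apparel
  - product 2 (Lamp): category_id=2 -> matches Supplies
  - product 3 (Printer): category_id=NULL, no match -> kept with NULL
  - product 4 (Phone): category_id=NULL, no match -> kept with NULL
  - product 5 (Headphones): category_id=3 -> matches Books
  - product 6 (Charger): category_id=2 -> matches Supplies
  - product 7 (Mouse): category_id=3 -> matches Books
All 7 rows appear; 2 have NULL category.

SQL:
SELECT a.name, b.name AS category
FROM products a
LEFT JOIN categories b ON a.category_id = b.id

Result:
name       | category
-----------+---------
Cable      | Apparel 
Lamp       | Supplies
Printer    | NULL    
Phone      | NULL    
Headphones | Books   
Charger    | Supplies
Mouse      | Books   


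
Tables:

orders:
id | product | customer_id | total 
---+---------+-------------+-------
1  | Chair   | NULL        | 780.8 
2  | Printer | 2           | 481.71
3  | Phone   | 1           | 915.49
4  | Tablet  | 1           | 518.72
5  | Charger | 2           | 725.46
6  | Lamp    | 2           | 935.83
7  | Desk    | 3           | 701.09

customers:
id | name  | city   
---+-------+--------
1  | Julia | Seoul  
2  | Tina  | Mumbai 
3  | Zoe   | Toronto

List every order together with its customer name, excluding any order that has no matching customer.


INNER JOIN keeps only orders rows whose customer_id matches an id in customers. Walk through each order:
  - order 1 (Chair): customer_id=NULL, no match -> dropped
  - order 2 (Printer): customer_id=2 -> matches Tina
  - order 3 (Phone): customer_id=1 -> matches Julia
  - order 4 (Tablet): customer_id=1 -> matches Julia
  - order 5 (Charger): customer_id=2 -> matches Tina
  - order 6 (Lamp): customer_id=2 -> matches Tina
  - order 7 (Desk): customer_id=3 -> matches Zoe
So 1 of 7 rows is dropped.

SQL:
SELECT a.product, b.name AS customer
FROM orders a
INNER JOIN customers b ON a.customer_id = b.id

Result:
product | customer
--------+---------
Printer | Tina    
Phone   | Julia   
Tablet  | Julia   
Charger | Tina    
Lamp    | Tina    
Desk    | Zoe     


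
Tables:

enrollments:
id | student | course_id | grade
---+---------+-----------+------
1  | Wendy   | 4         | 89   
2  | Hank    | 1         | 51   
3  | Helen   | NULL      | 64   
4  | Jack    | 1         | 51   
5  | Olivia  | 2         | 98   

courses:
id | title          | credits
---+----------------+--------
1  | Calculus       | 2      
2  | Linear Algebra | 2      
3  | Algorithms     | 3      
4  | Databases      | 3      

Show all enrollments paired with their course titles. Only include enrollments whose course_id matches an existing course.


INNER JOIN keeps only enrollments rows whose course_id matches an id in courses. Walk through each enrollment:
  - enrollment 1 (Wendy): course_id=4 -> matches Databases
  - enrollment 2 (Hank): course_id=1 -> matches Calculus
  - enrollment 3 (Helen): course_id=NULL, no match -> dropped
  - enrollment 4 (Jack): course_id=1 -> matches Calculus
  - enrollment 5 (Olivia): course_id=2 -> matches Linear Algebra
So 1 of 5 rows is dropped.

SQL:
SELECT a.student, b.title AS course
FROM enrollments a
INNER JOIN courses b ON a.course_id = b.id

Result:
student | course        
--------+---------------
Wendy   | Databases     
Hank    | Calculus      
Jack    | Calculus      
Olivia  | Linear Algebra


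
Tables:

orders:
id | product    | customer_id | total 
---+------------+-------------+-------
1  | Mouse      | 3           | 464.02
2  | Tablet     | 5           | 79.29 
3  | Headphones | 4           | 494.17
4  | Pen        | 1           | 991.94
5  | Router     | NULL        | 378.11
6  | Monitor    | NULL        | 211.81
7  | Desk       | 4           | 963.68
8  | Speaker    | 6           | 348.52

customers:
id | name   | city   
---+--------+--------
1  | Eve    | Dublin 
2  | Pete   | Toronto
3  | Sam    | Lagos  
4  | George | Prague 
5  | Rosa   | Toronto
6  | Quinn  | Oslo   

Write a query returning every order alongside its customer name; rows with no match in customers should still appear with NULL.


LEFT JOIN keeps every row from orders (the left table); where customer_id has no match in customers, the customer columns become NULL. Walk through each order:
  - order 1 (Mouse): customer_id=3 -> matches Sam
  - order 2 (Tablet): customer_id=5 -> matches Rosa
  - order 3 (Headphones): customer_id=4 -> matches George
  - order 4 (Pen): customer_id=1 -> matches Eve
  - order 5 (Router): customer_id=NULL, no match -> kept with NULL
  - order 6 (Monitor): customer_id=NULL, no match -> kept with NULL
  - order 7 (Desk): customer_id=4 -> matches George
  - order 8 (Speaker): customer_id=6 -> matches Quinn
All 8 rows appear; 2 have NULL customer.

SQL:
SELECT a.product, b.name AS customer
FROM orders a
LEFT JOIN customers b ON a.customer_id = b.id

Result:
product    | customer
-----------+---------
Mouse      | Sam     
Tablet     | Rosa    
Headphones | George  
Pen        | Eve     
Router     | NULL    
Monitor    | NULL    
Desk       | George  
Speaker    | Quinn   


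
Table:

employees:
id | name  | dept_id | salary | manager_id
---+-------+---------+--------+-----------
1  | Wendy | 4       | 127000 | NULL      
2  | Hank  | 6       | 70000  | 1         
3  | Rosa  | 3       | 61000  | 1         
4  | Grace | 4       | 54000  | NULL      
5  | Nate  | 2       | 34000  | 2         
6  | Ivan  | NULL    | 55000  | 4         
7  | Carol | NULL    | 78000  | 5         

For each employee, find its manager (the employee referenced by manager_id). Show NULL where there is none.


This is a self-join: employees is joined to a second copy of itself, matching each row's manager_id to another row's id. Use LEFT JOIN so rows with manager_id=NULL are kept.
  - employee 1 (Wendy): manager_id=NULL -> NULL
  - employee 2 (Hank): manager_id=1 -> Wendy
  - employee 3 (Rosa): manager_id=1 -> Wendy
  - employee 4 (Grace): manager_id=NULL -> NULL
  - employee 5 (Nate): manager_id=2 -> Hank
  - employee 6 (Ivan): manager_id=4 -> Grace
  - employee 7 (Carol): manager_id=5 -> Nate

SQL:
SELECT a.name AS item, b.name AS manager
FROM employees a
LEFT JOIN employees b ON a.manager_id = b.id

Result:
item  | manager
------+--------
Wendy | NULL   
Hank  | Wendy  
Rosa  | Wendy  
Grace | NULL   
Nate  | Hank   
Ivan  | Grace  
Carol | Nate   


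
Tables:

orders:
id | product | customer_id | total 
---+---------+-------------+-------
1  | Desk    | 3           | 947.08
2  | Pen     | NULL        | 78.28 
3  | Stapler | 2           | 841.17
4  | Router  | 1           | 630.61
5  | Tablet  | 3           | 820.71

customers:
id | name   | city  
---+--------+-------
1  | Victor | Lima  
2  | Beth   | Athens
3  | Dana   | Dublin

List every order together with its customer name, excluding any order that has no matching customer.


INNER JOIN keeps only orders rows whose customer_id matches an id in customers. Walk through each order:
  - order 1 (Desk): customer_id=3 -> matches Dana
  - order 2 (Pen): customer_id=NULL, no match -> dropped
  - order 3 (Stapler): customer_id=2 -> matches Beth
  - order 4 (Router): customer_id=1 -> matches Victor
  - order 5 (Tablet): customer_id=3 -> matches Dana
So 1 of 5 rows is dropped.

SQL:
SELECT a.product, b.name AS customer
FROM orders a
INNER JOIN customers b ON a.customer_id = b.id

Result:
product | customer
--------+---------
Desk    | Dana    
Stapler | Beth    
Router  | Victor  
Tablet  | Dana    


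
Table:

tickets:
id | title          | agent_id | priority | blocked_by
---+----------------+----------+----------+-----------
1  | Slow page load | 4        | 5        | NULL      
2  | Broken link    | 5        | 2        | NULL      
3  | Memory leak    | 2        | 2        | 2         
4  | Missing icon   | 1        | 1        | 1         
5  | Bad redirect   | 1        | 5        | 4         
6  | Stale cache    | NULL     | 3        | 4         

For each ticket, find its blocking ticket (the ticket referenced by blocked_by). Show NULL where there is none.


This is a self-join: tickets is joined to a second copy of itself, matching each row's blocked_by to another row's id. Use LEFT JOIN so rows with blocked_by=NULL are kept.
  - ticket 1 (Slow page load): blocked_by=NULL -> NULL
  - ticket 2 (Broken link): blocked_by=NULL -> NULL
  - ticket 3 (Memory leak): blocked_by=2 -> Broken link
  - ticket 4 (Missing icon): blocked_by=1 -> Slow page load
  - ticket 5 (Bad redirect): blocked_by=4 -> Missing icon
  - ticket 6 (Stale cache): blocked_by=4 -> Missing icon

SQL:
SELECT a.title AS item, b.title AS blocked_by
FROM tickets a
LEFT JOIN tickets b ON a.blocked_by = b.id

Result:
item           | blocked_by    
---------------+---------------
Slow page load | NULL          
Broken link    | NULL          
Memory leak    | Broken link   
Missing icon   | Slow page load
Bad redirect   | Missing icon  
Stale cache    | Missing icon  


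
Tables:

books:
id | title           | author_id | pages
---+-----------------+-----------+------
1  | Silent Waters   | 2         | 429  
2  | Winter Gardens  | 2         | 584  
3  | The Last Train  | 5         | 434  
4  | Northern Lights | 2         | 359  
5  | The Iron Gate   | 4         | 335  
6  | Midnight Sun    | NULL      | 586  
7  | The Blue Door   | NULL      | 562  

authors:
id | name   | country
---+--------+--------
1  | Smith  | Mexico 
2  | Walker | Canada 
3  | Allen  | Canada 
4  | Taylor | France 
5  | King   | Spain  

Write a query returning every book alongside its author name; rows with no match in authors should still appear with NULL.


LEFT JOIN keeps every row from books (the left table); where author_id has no match in authors, the author columns become NULL. Walk through each book:
  - book 1 (Silent Waters): author_id=2 -> matches Walker
  - book 2 (Winter Gardens): author_id=2 -> matches Walker
  - book 3 (The Last Train): author_id=5 -> matches King
  - book 4 (Northern Lights): author_id=2 -> matches Walker
  - book 5 (The Iron Gate): author_id=4 -> matches Taylor
  - book 6 (Midnight Sun): author_id=NULL, no match -> kept with NULL
  - book 7 (The Blue Door): author_id=NULL, no match -> kept with NULL
All 7 rows appear; 2 have NULL author.

SQL:
SELECT a.title, b.name AS author
FROM books a
LEFT JOIN authors b ON a.author_id = b.id

Result:
title           | author
----------------+-------
Silent Waters   | Walker
Winter Gardens  | Walker
The Last Train  | King  
Northern Lights | Walker
The Iron Gate   | Taylor
Midnight Sun    | NULL  
The Blue Door   | NULL  


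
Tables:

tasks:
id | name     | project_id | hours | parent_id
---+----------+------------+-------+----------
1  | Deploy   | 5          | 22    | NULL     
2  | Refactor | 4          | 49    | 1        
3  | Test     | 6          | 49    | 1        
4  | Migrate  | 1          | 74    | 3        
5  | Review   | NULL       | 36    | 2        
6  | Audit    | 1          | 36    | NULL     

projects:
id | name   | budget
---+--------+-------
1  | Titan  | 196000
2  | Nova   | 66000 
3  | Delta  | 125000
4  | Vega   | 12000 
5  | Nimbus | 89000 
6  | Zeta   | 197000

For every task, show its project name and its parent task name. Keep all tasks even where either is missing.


Two LEFT JOINs from the same base table tasks: one to projects via project_id, one to tasks itself via parent_id. Both are LEFT so every task is preserved.
Match against projects:
  - task 1 (Deploy): project_id=5 -> matches Nimbus
  - task 2 (Refactor): project_id=4 -> matches Vega
  - task 3 (Test): project_id=6 -> matches Zeta
  - task 4 (Migrate): project_id=1 -> matches Titan
  - task 5 (Review): project_id=NULL, no match -> kept with NULL
  - task 6 (Audit): project_id=1 -> matches Titan
Match against tasks (self):
  - task 1 (Deploy): parent_id=NULL -> NULL
  - task 2 (Refactor): parent_id=1 -> Deploy
  - task 3 (Test): parent_id=1 -> Deploy
  - task 4 (Migrate): parent_id=3 -> Test
  - task 5 (Review): parent_id=2 -> Refactor
  - task 6 (Audit): parent_id=NULL -> NULL

SQL:
SELECT a.name, b.name AS project, c.name AS parent
FROM tasks a
LEFT JOIN projects b ON a.project_id = b.id
LEFT JOIN tasks c ON a.parent_id = c.id

Result:
name     | project | parent  
---------+---------+---------
Deploy   | Nimbus  | NULL    
Refactor | Vega    | Deploy  
Test     | Zeta    | Deploy  
Migrate  | Titan   | Test    
Review   | NULL    | Refactor
Audit    | Titan   | NULL    


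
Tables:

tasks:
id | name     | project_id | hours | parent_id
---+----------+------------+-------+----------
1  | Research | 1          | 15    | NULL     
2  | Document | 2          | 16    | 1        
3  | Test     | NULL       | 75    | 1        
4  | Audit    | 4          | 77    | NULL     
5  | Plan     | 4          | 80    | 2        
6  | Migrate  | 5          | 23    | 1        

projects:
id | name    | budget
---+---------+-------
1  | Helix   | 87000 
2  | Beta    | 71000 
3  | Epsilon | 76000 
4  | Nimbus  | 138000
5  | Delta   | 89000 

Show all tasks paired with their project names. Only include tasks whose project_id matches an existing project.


INNER JOIN keeps only tasks rows whose project_id matches an id in projects. Walk through each task:
  - task 1 (Research): project_id=1 -> matches Helix
  - task 2 (Document): project_id=2 -> matches Beta
  - task 3 (Test): project_id=NULL, no match -> dropped
  - task 4 (Audit): project_id=4 -> matches Nimbus
  - task 5 (Plan): project_id=4 -> matches Nimbus
  - task 6 (Migrate): project_id=5 -> matches Delta
So 1 of 6 rows is dropped.

SQL:
SELECT a.name, b.name AS project
FROM tasks a
INNER JOIN projects b ON a.project_id = b.id

Result:
name     | project
---------+--------
Research | Helix  
Document | Beta   
Audit    | Nimbus 
Plan     | Nimbus 
Migrate  | Delta  
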